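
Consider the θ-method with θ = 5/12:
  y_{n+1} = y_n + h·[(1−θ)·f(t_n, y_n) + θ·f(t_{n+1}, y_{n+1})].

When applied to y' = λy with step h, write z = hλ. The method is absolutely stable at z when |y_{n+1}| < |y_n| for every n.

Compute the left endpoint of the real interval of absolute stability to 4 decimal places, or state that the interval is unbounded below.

z* = -12.0000.

Test eqn y'=λy, z=hλ:
  y_{n+1} = y_n + z·[7/12·y_n + 5/12·y_{n+1}] ⇒ (1 − 5/12z)y_{n+1} = (1 + 7/12z)y_n
  R(z) = (1 + 7/12z)/(1 − 5/12z).

Solve |R(x)|<1 on ℝ⁻.
x=-0.62: |R|=0.5073
R=−1: 1+7/12x = −1+5/12x ⇒ -1/6x=2 ⇒ x=2/(-1/6)=-12.0000
Confirm numerically:
  x=-8.027: |R|=0.84759 <1
  x=-6.670: |R|=0.76494 <1
  x=-5.876: |R|=0.70401 <1
  x=-12.393: |R|=1.01063 >1
  x=-12.041: |R|=1.00114 >1
Stable set (-12.0000, 0).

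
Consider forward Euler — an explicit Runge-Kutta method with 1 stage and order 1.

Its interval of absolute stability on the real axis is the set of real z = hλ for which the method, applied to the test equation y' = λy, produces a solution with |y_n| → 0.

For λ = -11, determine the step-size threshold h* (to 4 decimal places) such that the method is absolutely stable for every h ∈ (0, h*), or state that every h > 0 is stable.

Set f=λy, z=hλ:
  order 1, 1-stage ⇒ R(z)=1+z
  (e.g. R(-0.76)=0.24000, |R|=0.24000)

Boundary: |R(x)|=1, x<0.
x=-0.76: |R|=0.2400
|R(-1.71)|=0.7100 |R(-1.15)|=0.1500 |R(-0.76)|=0.2400
Bisect:
  x_lo=-2.6006 |R|=1.6006  x_hi=-0.3809 |R|=0.6191
  mid=-1.49073 |R|=0.49073 →hi
  mid=-2.04567 |R|=1.04567 →lo
  mid=-1.76820 |R|=0.76820 →hi
  mid=-1.90694 |R|=0.90694 →hi
  mid=-1.97630 |R|=0.97630 →hi
  mid=-2.01099 |R|=1.01099 →lo
  mid=-1.99364 |R|=0.99364 →hi
  mid=-2.00232 |R|=1.00232 →lo
  mid=-1.99798 |R|=0.99798 →hi
  mid=-2.00015 |R|=1.00015 →lo
  ...
  [-2.00001,-1.99988] ⇒ x*=-2.0000
Interval (-2.0000, 0).

(-2.0000,0); λ=-11 ⇒ h* = 0.1818.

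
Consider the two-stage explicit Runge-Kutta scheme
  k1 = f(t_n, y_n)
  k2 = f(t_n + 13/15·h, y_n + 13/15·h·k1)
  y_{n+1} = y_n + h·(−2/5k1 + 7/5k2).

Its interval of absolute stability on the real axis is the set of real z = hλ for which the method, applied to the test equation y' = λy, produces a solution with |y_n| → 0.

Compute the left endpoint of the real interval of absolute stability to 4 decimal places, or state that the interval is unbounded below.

Test eqn y'=λy, z=hλ:
  k1=λy_n ⇒ h·k1=z·y_n;  k2=λ(1+13/15z)y_n ⇒ h·k2=z(1+13/15z)y_n
  y_{n+1}/y_n = 1 − 2/5z + 7/5z(1+13/15z) = 1 + z + 91/75z²
  so R(z) = 1 + z + 91/75z².

Find x<0 with |R(x)|<1.
x=-0.42: |R|=0.7940
R=1: x+91/75x²=0 ⇒ x=−75/91=-0.8242; min R=1−1/(4·91/75)=0.7940>−1
Confirm numerically:
  x=-0.754: |R|=0.93580 <1
  x=-0.647: |R|=0.86091 <1
  x=-0.496: |R|=0.80250 <1
  x=-0.397: |R|=0.79423 <1
  x=-1.060: |R|=1.30330 >1
  x=-1.058: |R|=1.30016 >1
  x=-1.029: |R|=1.25573 >1
So |R|<1 on (-0.8242, 0).

z* = -0.8242.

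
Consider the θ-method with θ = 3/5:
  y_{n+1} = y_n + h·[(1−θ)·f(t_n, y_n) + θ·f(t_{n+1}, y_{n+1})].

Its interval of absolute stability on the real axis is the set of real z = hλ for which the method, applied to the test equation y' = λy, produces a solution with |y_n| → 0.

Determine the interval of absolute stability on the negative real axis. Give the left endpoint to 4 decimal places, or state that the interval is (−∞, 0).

With y'=λy (z=hλ):
  y_{n+1} = y_n + z·[2/5·y_n + 3/5·y_{n+1}] ⇒ (1 − 3/5z)y_{n+1} = (1 + 2/5z)y_n
  ⇒ R(z) = (1 + 2/5z)/(1 − 3/5z).

Solve |R(x)|<1 on ℝ⁻.
x=-0.36: |R|=0.7039
x=-2: |R|=0.0909
x=-10: |R|=0.4286
x=-100: |R|=0.6393
θ=3/5≥1/2 ⇒ |1+2/5x|<|1−3/5x| ∀x<0 ⇒ unbounded interval.

interval (−∞, 0).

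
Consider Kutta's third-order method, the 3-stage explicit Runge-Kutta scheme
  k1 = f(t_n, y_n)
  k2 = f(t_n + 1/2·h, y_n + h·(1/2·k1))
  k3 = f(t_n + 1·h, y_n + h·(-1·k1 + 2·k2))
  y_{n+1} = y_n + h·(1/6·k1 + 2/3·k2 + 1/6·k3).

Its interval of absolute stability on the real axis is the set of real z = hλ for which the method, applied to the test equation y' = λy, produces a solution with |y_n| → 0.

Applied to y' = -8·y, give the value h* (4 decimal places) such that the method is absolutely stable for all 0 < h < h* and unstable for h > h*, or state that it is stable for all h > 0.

(-2.5127,0); λ=-8 ⇒ h* = 0.3141.

Set f=λy, z=hλ:
  order 3, 3-stage ⇒ R(z)=1+z+z^2/2+z^3/6
  (e.g. R(-1.38)=0.13419, |R|=0.13419)

Boundary: |R(x)|=1, x<0.
x=-1.38: |R|=0.1342
|R(-1.53)|=0.0435 |R(-1.48)|=0.0749 |R(-0.8)|=0.4347
Bisect:
  x_lo=-3.2448 |R|=2.6744  x_hi=-0.3216 |R|=0.7246
  mid=-1.78321 |R|=0.13835 →hi
  mid=-2.51401 |R|=1.00208 →lo
  mid=-2.14861 |R|=0.49353 →hi
  mid=-2.33131 |R|=0.72559 →hi
  mid=-2.42266 |R|=0.85790 →hi
  mid=-2.46833 |R|=0.92846 →hi
  mid=-2.49117 |R|=0.96488 →hi
  ...
  [-2.51276,-2.51258] ⇒ x*=-2.5127
Interval (-2.5127, 0).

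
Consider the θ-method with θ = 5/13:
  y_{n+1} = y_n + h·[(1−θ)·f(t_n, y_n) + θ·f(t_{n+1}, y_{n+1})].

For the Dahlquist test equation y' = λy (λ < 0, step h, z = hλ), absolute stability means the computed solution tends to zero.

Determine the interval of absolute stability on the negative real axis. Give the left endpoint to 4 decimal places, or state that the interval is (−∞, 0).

z∈(-8.6667,0).

On y'=λy, z=hλ:
  y_{n+1} = y_n + z·[8/13·y_n + 5/13·y_{n+1}] ⇒ (1 − 5/13z)y_{n+1} = (1 + 8/13z)y_n
  ⇒ R(z) = (1 + 8/13z)/(1 − 5/13z).

Boundary: |R(x)|=1, x<0.
x=-1.71: |R|=0.0316
R=−1: 1+8/13x = −1+5/13x ⇒ -3/13x=2 ⇒ x=2/(-3/13)=-8.6667
Confirm numerically:
  x=-5.755: |R|=0.79090 <1
  x=-4.482: |R|=0.64547 <1
  x=-3.915: |R|=0.56239 <1
  x=-9.056: |R|=1.02004 >1
  x=-8.739: |R|=1.00383 >1
  x=-8.694: |R|=1.00145 >1
Interval (-8.6667, 0).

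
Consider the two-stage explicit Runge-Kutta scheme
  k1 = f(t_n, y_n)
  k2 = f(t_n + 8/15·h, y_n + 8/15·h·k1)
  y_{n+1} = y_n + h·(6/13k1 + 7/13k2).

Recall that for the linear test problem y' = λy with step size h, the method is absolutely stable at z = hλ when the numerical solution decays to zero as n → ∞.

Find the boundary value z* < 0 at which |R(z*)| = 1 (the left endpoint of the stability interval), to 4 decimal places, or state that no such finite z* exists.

z* = -3.4821.

Test eqn y'=λy, z=hλ:
  k1=λy_n ⇒ h·k1=z·y_n;  k2=λ(1+8/15z)y_n ⇒ h·k2=z(1+8/15z)y_n
  y_{n+1}/y_n = 1 + 6/13z + 7/13z(1+8/15z) = 1 + z + 56/195z²
  Hence R(z) = 1 + z + 56/195z².

Need |R(x)|<1, x<0.
x=-1: |R|=0.2872
R=1: x+56/195x²=0 ⇒ x=−195/56=-3.4821; min R=1−1/(4·56/195)=0.1295>−1
Confirm numerically:
  x=-2.793: |R|=0.44724 <1
  x=-1.962: |R|=0.14348 <1
  x=-1.556: |R|=0.13930 <1
  x=-3.700: |R|=1.23149 >1
  x=-3.686: |R|=1.21579 >1
  x=-3.631: |R|=1.15522 >1
So |R|<1 on (-3.4821, 0).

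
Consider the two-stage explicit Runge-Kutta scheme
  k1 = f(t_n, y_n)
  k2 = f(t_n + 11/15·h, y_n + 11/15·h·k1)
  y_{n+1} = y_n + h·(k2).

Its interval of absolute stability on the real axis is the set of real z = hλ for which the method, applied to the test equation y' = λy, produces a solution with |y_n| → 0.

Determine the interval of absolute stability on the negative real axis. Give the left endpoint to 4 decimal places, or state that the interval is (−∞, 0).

With y'=λy (z=hλ):
  k1=λy_n ⇒ h·k1=z·y_n;  k2=λ(1+11/15z)y_n ⇒ h·k2=z(1+11/15z)y_n
  y_{n+1}/y_n = 1 + z(1+11/15z) = 1 + z + 11/15z²
  ⇒ R(z) = 1 + z + 11/15z².

Boundary: |R(x)|=1, x<0.
x=-1.36: |R|=0.9964
R=1: x+11/15x²=0 ⇒ x=−15/11=-1.3636; min R=1−1/(4·11/15)=0.6591>−1
Confirm numerically:
  x=-1.311: |R|=0.94940 <1
  x=-1.271: |R|=0.91366 <1
  x=-1.139: |R|=0.81237 <1
  x=-1.670: |R|=1.37519 >1
  x=-1.540: |R|=1.19917 >1
  x=-1.458: |R|=1.10089 >1
Stable set (-1.3636, 0).

z∈(-1.3636,0).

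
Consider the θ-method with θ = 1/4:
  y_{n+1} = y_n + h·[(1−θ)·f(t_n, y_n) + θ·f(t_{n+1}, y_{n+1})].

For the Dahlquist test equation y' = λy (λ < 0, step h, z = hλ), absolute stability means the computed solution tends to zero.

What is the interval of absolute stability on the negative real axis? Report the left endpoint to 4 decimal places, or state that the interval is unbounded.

z∈(-4.0000,0).

Set f=λy, z=hλ:
  y_{n+1} = y_n + z·[3/4·y_n + 1/4·y_{n+1}] ⇒ (1 − 1/4z)y_{n+1} = (1 + 3/4z)y_n
  ⇒ R(z) = (1 + 3/4z)/(1 − 1/4z).

Need |R(x)|<1, x<0.
x=-0.4: |R|=0.6364
R=−1: 1+3/4x = −1+1/4x ⇒ -1/2x=2 ⇒ x=2/(-1/2)=-4.0000
Confirm numerically:
  x=-3.968: |R|=0.99197 <1
  x=-3.049: |R|=0.73017 <1
  x=-2.261: |R|=0.44450 <1
  x=-4.352: |R|=1.08429 >1
  x=-4.039: |R|=1.00970 >1
Stable set (-4.0000, 0).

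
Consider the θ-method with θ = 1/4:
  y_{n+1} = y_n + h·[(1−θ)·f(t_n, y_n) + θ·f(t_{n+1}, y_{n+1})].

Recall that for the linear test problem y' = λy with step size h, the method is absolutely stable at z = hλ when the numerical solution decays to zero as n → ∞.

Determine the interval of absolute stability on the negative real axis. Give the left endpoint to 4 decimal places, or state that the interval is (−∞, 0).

With y'=λy (z=hλ):
  y_{n+1} = y_n + z·[3/4·y_n + 1/4·y_{n+1}] ⇒ (1 − 1/4z)y_{n+1} = (1 + 3/4z)y_n
  R(z) = (1 + 3/4z)/(1 − 1/4z).

Find x<0 with |R(x)|<1.
x=-1.57: |R|=0.1275
R=−1: 1+3/4x = −1+1/4x ⇒ -1/2x=2 ⇒ x=2/(-1/2)=-4.0000
Confirm numerically:
  x=-3.943: |R|=0.98565 <1
  x=-2.148: |R|=0.39753 <1
  x=-1.712: |R|=0.19888 <1
  x=-4.443: |R|=1.10494 >1
  x=-4.255: |R|=1.06178 >1
  x=-4.245: |R|=1.05943 >1
Stable set (-4.0000, 0).

z∈(-4.0000,0).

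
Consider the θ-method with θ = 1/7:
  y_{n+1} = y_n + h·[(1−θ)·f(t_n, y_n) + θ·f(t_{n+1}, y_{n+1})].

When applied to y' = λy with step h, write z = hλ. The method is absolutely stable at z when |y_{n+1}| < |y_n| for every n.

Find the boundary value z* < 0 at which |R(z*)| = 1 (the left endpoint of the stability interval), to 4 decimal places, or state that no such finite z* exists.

Test eqn y'=λy, z=hλ:
  y_{n+1} = y_n + z·[6/7·y_n + 1/7·y_{n+1}] ⇒ (1 − 1/7z)y_{n+1} = (1 + 6/7z)y_n
  Hence R(z) = (1 + 6/7z)/(1 − 1/7z).

Need |R(x)|<1, x<0.
x=-0.54: |R|=0.4987
R=−1: 1+6/7x = −1+1/7x ⇒ -5/7x=2 ⇒ x=2/(-5/7)=-2.8000
Confirm numerically:
  x=-2.110: |R|=0.62130 <1
  x=-2.019: |R|=0.56703 <1
  x=-1.338: |R|=0.12329 <1
  x=-2.967: |R|=1.08378 >1
  x=-2.854: |R|=1.02740 >1
Interval (-2.8000, 0).

z* = -2.8000.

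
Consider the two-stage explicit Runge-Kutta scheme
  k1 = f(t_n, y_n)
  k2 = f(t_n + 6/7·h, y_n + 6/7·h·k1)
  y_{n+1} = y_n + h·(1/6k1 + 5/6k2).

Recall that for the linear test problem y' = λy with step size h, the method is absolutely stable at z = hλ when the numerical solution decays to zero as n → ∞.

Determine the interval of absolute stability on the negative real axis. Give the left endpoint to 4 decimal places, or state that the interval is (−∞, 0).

z∈(-1.4000,0).

On y'=λy, z=hλ:
  k1=λy_n ⇒ h·k1=z·y_n;  k2=λ(1+6/7z)y_n ⇒ h·k2=z(1+6/7z)y_n
  y_{n+1}/y_n = 1 + 1/6z + 5/6z(1+6/7z) = 1 + z + 5/7z²
  R(z) = 1 + z + 5/7z².

Find x<0 with |R(x)|<1.
x=-1.7: |R|=1.3643
R=1: x+5/7x²=0 ⇒ x=−7/5=-1.4000; min R=1−1/(4·5/7)=0.6500>−1
Confirm numerically:
  x=-1.164: |R|=0.80378 <1
  x=-0.943: |R|=0.69218 <1
  x=-0.815: |R|=0.65945 <1
  x=-0.581: |R|=0.66012 <1
  x=-1.743: |R|=1.42704 >1
  x=-1.630: |R|=1.26779 >1
  x=-1.550: |R|=1.16607 >1
Stable set (-1.4000, 0).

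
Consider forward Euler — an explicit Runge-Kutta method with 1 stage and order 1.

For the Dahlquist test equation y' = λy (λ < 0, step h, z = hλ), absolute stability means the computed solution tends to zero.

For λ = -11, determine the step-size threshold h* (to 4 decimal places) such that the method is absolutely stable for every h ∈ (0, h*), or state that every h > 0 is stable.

Test eqn y'=λy, z=hλ:
  order 1, 1-stage ⇒ R(z)=1+z
  (e.g. R(-0.76)=0.24000, |R|=0.24000)

Find x<0 with |R(x)|<1.
x=-0.76: |R|=0.2400
|R(-1.5)|=0.5000 |R(-1.46)|=0.4600 |R(-0.94)|=0.0600
Bisect:
  x_lo=-2.7206 |R|=1.7206  x_hi=-0.3661 |R|=0.6339
  mid=-1.54334 |R|=0.54334 →hi
  mid=-2.13198 |R|=1.13198 →lo
  mid=-1.83766 |R|=0.83766 →hi
  mid=-1.98482 |R|=0.98482 →hi
  mid=-2.05840 |R|=1.05840 →lo
  mid=-2.02161 |R|=1.02161 →lo
  mid=-2.00322 |R|=1.00322 →lo
  mid=-1.99402 |R|=0.99402 →hi
  mid=-1.99862 |R|=0.99862 →hi
  mid=-2.00092 |R|=1.00092 →lo
  ...
  [-2.00006,-1.99991] ⇒ x*=-2.0000
Stable set (-2.0000, 0).

(-2.0000,0); λ=-11 ⇒ h* = 0.1818.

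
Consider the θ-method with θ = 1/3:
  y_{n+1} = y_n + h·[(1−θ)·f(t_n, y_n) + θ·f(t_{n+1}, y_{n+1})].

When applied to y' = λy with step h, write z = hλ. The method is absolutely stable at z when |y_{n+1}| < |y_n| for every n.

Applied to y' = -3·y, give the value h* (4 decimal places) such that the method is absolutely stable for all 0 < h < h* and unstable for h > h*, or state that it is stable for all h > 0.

Test eqn y'=λy, z=hλ:
  y_{n+1} = y_n + z·[2/3·y_n + 1/3·y_{n+1}] ⇒ (1 − 1/3z)y_{n+1} = (1 + 2/3z)y_n
  so R(z) = (1 + 2/3z)/(1 − 1/3z).

Find x<0 with |R(x)|<1.
x=-0.39: |R|=0.6549
R=−1: 1+2/3x = −1+1/3x ⇒ -1/3x=2 ⇒ x=2/(-1/3)=-6.0000
Confirm numerically:
  x=-5.663: |R|=0.96110 <1
  x=-4.969: |R|=0.87062 <1
  x=-4.705: |R|=0.83193 <1
  x=-6.596: |R|=1.06211 >1
  x=-6.390: |R|=1.04153 >1
  x=-6.382: |R|=1.04072 >1
Stable set (-6.0000, 0).

(-6.0000,0); λ=-3 ⇒ h* = (6)/3 = 2.0000.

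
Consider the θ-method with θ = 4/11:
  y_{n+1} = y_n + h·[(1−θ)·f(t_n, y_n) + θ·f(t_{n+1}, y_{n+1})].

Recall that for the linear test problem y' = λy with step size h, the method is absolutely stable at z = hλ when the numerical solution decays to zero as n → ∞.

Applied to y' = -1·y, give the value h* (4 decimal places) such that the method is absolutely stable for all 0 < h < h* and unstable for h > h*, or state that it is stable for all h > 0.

Test eqn y'=λy, z=hλ:
  y_{n+1} = y_n + z·[7/11·y_n + 4/11·y_{n+1}] ⇒ (1 − 4/11z)y_{n+1} = (1 + 7/11z)y_n
  Hence R(z) = (1 + 7/11z)/(1 − 4/11z).

Need |R(x)|<1, x<0.
x=-0.37: |R|=0.6739
R=−1: 1+7/11x = −1+4/11x ⇒ -3/11x=2 ⇒ x=2/(-3/11)=-7.3333
Confirm numerically:
  x=-6.294: |R|=0.91381 <1
  x=-5.338: |R|=0.81497 <1
  x=-4.111: |R|=0.64776 <1
  x=-3.398: |R|=0.51993 <1
  x=-7.912: |R|=1.04071 >1
  x=-7.755: |R|=1.03010 >1
  x=-7.428: |R|=1.00698 >1
So |R|<1 on (-7.3333, 0).

(-7.3333,0); λ=-1 ⇒ h* = (22/3)/1 = 7.3333.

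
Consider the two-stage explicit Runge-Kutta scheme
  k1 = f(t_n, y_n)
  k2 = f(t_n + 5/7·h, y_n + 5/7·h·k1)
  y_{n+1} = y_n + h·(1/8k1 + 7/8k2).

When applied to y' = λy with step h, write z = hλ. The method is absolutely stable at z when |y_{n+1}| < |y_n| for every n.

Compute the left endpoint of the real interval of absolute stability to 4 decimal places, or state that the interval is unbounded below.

With y'=λy (z=hλ):
  k1=λy_n ⇒ h·k1=z·y_n;  k2=λ(1+5/7z)y_n ⇒ h·k2=z(1+5/7z)y_n
  y_{n+1}/y_n = 1 + 1/8z + 7/8z(1+5/7z) = 1 + z + 5/8z²
  Hence R(z) = 1 + z + 5/8z².

Solve |R(x)|<1 on ℝ⁻.
x=-1.23: |R|=0.7156
R=1: x+5/8x²=0 ⇒ x=−8/5=-1.6000; min R=1−1/(4·5/8)=0.6000>−1
Confirm numerically:
  x=-1.276: |R|=0.74161 <1
  x=-0.938: |R|=0.61190 <1
  x=-0.925: |R|=0.60977 <1
  x=-2.125: |R|=1.69727 >1
  x=-2.089: |R|=1.63845 >1
Interval (-1.6000, 0).

left endpoint -1.6000.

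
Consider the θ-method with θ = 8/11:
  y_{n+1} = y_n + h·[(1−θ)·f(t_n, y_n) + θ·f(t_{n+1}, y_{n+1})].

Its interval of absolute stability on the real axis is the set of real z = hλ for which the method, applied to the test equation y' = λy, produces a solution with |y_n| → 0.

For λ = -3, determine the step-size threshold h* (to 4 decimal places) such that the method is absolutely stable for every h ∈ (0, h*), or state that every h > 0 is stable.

With y'=λy (z=hλ):
  y_{n+1} = y_n + z·[3/11·y_n + 8/11·y_{n+1}] ⇒ (1 − 8/11z)y_{n+1} = (1 + 3/11z)y_n
  R(z) = (1 + 3/11z)/(1 − 8/11z).

Solve |R(x)|<1 on ℝ⁻.
x=-1.58: |R|=0.2648
x=-2: |R|=0.1852
x=-10: |R|=0.2088
x=-100: |R|=0.3564
θ=8/11≥1/2 ⇒ |1+3/11x|<|1−8/11x| ∀x<0 ⇒ unbounded interval.

unbounded; (−∞, 0). Any h>0 works for λ=-3.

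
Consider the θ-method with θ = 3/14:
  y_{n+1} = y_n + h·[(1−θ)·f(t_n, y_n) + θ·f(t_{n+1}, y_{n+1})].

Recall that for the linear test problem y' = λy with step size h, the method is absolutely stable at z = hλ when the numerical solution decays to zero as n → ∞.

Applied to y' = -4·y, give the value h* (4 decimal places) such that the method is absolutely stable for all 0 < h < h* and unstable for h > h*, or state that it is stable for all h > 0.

With y'=λy (z=hλ):
  y_{n+1} = y_n + z·[11/14·y_n + 3/14·y_{n+1}] ⇒ (1 − 3/14z)y_{n+1} = (1 + 11/14z)y_n
  ⇒ R(z) = (1 + 11/14z)/(1 − 3/14z).

Boundary: |R(x)|=1, x<0.
x=-0.67: |R|=0.4141
R=−1: 1+11/14x = −1+3/14x ⇒ -4/7x=2 ⇒ x=2/(-4/7)=-3.5000
Confirm numerically:
  x=-3.231: |R|=0.90917 <1
  x=-3.204: |R|=0.89971 <1
  x=-1.927: |R|=0.36383 <1
  x=-1.709: |R|=0.25090 <1
  x=-4.028: |R|=1.16194 >1
  x=-3.894: |R|=1.12273 >1
  x=-3.625: |R|=1.04020 >1
Stable set (-3.5000, 0).

(-3.5000,0); λ=-4 ⇒ h* = (7/2)/4 = 0.8750.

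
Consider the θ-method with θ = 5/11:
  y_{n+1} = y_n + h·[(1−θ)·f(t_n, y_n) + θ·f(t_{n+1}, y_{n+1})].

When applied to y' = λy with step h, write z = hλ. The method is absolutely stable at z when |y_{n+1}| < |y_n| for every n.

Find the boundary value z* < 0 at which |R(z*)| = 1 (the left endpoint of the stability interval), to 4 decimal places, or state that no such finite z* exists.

On y'=λy, z=hλ:
  y_{n+1} = y_n + z·[6/11·y_n + 5/11·y_{n+1}] ⇒ (1 − 5/11z)y_{n+1} = (1 + 6/11z)y_n
  R(z) = (1 + 6/11z)/(1 − 5/11z).

Need |R(x)|<1, x<0.
x=-0.81: |R|=0.4080
R=−1: 1+6/11x = −1+5/11x ⇒ -1/11x=2 ⇒ x=2/(-1/11)=-22.0000
Confirm numerically:
  x=-20.614: |R|=0.98785 <1
  x=-19.250: |R|=0.97436 <1
  x=-11.895: |R|=0.85662 <1
  x=-11.268: |R|=0.84063 <1
  x=-22.558: |R|=1.00451 >1
  x=-22.480: |R|=1.00389 >1
  x=-22.208: |R|=1.00170 >1
Stable set (-22.0000, 0).

z* = -22.0000.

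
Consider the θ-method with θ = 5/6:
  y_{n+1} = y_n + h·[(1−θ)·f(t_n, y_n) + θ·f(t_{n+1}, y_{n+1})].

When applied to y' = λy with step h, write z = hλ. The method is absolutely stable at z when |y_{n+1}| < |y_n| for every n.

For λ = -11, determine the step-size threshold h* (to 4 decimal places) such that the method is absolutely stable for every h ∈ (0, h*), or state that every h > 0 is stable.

interval (−∞, 0). Any h>0 works for λ=-11.

Test eqn y'=λy, z=hλ:
  y_{n+1} = y_n + z·[1/6·y_n + 5/6·y_{n+1}] ⇒ (1 − 5/6z)y_{n+1} = (1 + 1/6z)y_n
  Hence R(z) = (1 + 1/6z)/(1 − 5/6z).

Boundary: |R(x)|=1, x<0.
x=-0.62: |R|=0.5912
x=-2: |R|=0.2500
x=-10: |R|=0.0714
x=-100: |R|=0.1858
θ=5/6≥1/2 ⇒ |1+1/6x|<|1−5/6x| ∀x<0 ⇒ unbounded interval.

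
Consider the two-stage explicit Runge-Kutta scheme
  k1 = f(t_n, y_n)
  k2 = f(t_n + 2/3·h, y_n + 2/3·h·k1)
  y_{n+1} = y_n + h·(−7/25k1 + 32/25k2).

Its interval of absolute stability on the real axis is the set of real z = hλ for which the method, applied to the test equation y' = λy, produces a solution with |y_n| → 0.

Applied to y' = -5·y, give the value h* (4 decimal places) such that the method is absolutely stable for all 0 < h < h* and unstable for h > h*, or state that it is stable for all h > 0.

(-1.1719,0); λ=-5 ⇒ h* = (75/64)/5 = 0.2344.

Test eqn y'=λy, z=hλ:
  k1=λy_n ⇒ h·k1=z·y_n;  k2=λ(1+2/3z)y_n ⇒ h·k2=z(1+2/3z)y_n
  y_{n+1}/y_n = 1 − 7/25z + 32/25z(1+2/3z) = 1 + z + 64/75z²
  so R(z) = 1 + z + 64/75z².

Solve |R(x)|<1 on ℝ⁻.
x=-1.79: |R|=1.9442
R=1: x+64/75x²=0 ⇒ x=−75/64=-1.1719; min R=1−1/(4·64/75)=0.7070>−1
Confirm numerically:
  x=-1.108: |R|=0.93961 <1
  x=-0.933: |R|=0.80982 <1
  x=-0.662: |R|=0.71197 <1
  x=-1.752: |R|=1.86731 >1
  x=-1.657: |R|=1.68595 >1
  x=-1.614: |R|=1.60893 >1
So |R|<1 on (-1.1719, 0).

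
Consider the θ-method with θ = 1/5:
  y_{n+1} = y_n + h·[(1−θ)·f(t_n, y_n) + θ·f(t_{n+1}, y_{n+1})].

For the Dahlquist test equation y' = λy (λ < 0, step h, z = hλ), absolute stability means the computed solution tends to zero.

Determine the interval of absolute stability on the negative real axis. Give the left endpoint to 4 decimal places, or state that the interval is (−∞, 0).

(-3.3333, 0).

Test eqn y'=λy, z=hλ:
  y_{n+1} = y_n + z·[4/5·y_n + 1/5·y_{n+1}] ⇒ (1 − 1/5z)y_{n+1} = (1 + 4/5z)y_n
  R(z) = (1 + 4/5z)/(1 − 1/5z).

Find x<0 with |R(x)|<1.
x=-1.23: |R|=0.0128
R=−1: 1+4/5x = −1+1/5x ⇒ -3/5x=2 ⇒ x=2/(-3/5)=-3.3333
Confirm numerically:
  x=-3.021: |R|=0.88318 <1
  x=-2.903: |R|=0.83664 <1
  x=-2.029: |R|=0.44331 <1
  x=-3.865: |R|=1.17992 >1
  x=-3.688: |R|=1.12247 >1
Interval (-3.3333, 0).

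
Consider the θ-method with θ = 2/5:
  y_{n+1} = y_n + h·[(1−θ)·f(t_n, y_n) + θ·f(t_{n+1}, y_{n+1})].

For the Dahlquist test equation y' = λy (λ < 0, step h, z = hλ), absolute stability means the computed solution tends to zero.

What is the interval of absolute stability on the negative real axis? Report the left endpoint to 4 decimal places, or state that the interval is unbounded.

(-10.0000, 0).

Test eqn y'=λy, z=hλ:
  y_{n+1} = y_n + z·[3/5·y_n + 2/5·y_{n+1}] ⇒ (1 − 2/5z)y_{n+1} = (1 + 3/5z)y_n
  Hence R(z) = (1 + 3/5z)/(1 − 2/5z).

Boundary: |R(x)|=1, x<0.
x=-0.5: |R|=0.5833
R=−1: 1+3/5x = −1+2/5x ⇒ -1/5x=2 ⇒ x=2/(-1/5)=-10.0000
Confirm numerically:
  x=-9.406: |R|=0.97505 <1
  x=-7.336: |R|=0.86458 <1
  x=-7.063: |R|=0.84644 <1
  x=-10.221: |R|=1.00869 >1
  x=-10.182: |R|=1.00718 >1
Stable set (-10.0000, 0).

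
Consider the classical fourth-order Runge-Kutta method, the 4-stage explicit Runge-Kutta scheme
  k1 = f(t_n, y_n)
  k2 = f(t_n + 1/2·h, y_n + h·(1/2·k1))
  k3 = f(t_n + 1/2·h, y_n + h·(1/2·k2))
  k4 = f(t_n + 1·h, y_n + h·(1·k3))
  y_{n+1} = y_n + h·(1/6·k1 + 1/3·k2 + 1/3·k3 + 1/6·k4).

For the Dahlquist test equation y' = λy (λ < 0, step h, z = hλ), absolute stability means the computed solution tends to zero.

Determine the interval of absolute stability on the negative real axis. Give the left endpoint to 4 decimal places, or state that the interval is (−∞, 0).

On y'=λy, z=hλ:
  order 4, 4-stage ⇒ R(z)=1+z+z^2/2+z^3/6+z^4/24
  (e.g. R(-0.69)=0.50274, |R|=0.50274)

Solve |R(x)|<1 on ℝ⁻.
x=-0.69: |R|=0.5027
|R(-2.67)|=0.8396 |R(-1.49)|=0.2741 |R(-0.75)|=0.4741
Bisect:
  x_lo=-3.6450 |R|=3.2817  x_hi=-0.3380 |R|=0.7133
  mid=-1.99148 |R|=0.33053 →hi
  mid=-2.81825 |R|=1.05083 →lo
  mid=-2.40486 |R|=0.56243 →hi
  mid=-2.61156 |R|=0.76813 →hi
  mid=-2.71490 |R|=0.89895 →hi
  mid=-2.76657 |R|=0.97214 →hi
  mid=-2.79241 |R|=1.01078 →lo
  mid=-2.77949 |R|=0.99129 →hi
  mid=-2.78595 |R|=1.00099 →lo
  mid=-2.78272 |R|=0.99613 →hi
  ...
  [-2.78534,-2.78514] ⇒ x*=-2.7853
Stable set (-2.7853, 0).

z∈(-2.7853,0).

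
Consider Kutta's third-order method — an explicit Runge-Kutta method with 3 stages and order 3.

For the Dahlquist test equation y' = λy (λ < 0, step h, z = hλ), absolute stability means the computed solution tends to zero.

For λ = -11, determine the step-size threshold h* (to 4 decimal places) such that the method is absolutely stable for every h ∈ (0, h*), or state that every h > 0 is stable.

On y'=λy, z=hλ:
  order 3, 3-stage ⇒ R(z)=1+z+z^2/2+z^3/6
  (e.g. R(-0.44)=0.64260, |R|=0.64260)

Boundary: |R(x)|=1, x<0.
x=-0.44: |R|=0.6426
|R(-1.77)|=0.1278 |R(-1.67)|=0.0518 |R(-1.66)|=0.0446
Bisect:
  x_lo=-3.2670 |R|=2.7420  x_hi=-0.3245 |R|=0.7225
  mid=-1.79576 |R|=0.14853 →hi
  mid=-2.53139 |R|=1.03091 →lo
  mid=-2.16357 |R|=0.51101 →hi
  mid=-2.34748 |R|=0.74818 →hi
  mid=-2.43943 |R|=0.88346 →hi
  mid=-2.48541 |R|=0.95562 →hi
  mid=-2.50840 |R|=0.99287 →hi
  ...
  [-2.51289,-2.51271] ⇒ x*=-2.5127
Interval (-2.5127, 0).

(-2.5127,0); λ=-11 ⇒ h* = 0.2284.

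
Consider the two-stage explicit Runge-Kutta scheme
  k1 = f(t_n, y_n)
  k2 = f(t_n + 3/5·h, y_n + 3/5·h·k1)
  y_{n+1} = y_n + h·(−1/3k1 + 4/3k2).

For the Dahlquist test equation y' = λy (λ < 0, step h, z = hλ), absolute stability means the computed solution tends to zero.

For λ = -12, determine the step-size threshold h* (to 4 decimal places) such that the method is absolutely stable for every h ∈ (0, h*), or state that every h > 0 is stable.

Test eqn y'=λy, z=hλ:
  k1=λy_n ⇒ h·k1=z·y_n;  k2=λ(1+3/5z)y_n ⇒ h·k2=z(1+3/5z)y_n
  y_{n+1}/y_n = 1 − 1/3z + 4/3z(1+3/5z) = 1 + z + 4/5z²
  so R(z) = 1 + z + 4/5z².

Boundary: |R(x)|=1, x<0.
x=-1.3: |R|=1.0520
R=1: x+4/5x²=0 ⇒ x=−5/4=-1.2500; min R=1−1/(4·4/5)=0.6875>−1
Confirm numerically:
  x=-1.167: |R|=0.92251 <1
  x=-0.864: |R|=0.73320 <1
  x=-0.847: |R|=0.72693 <1
  x=-0.554: |R|=0.69153 <1
  x=-1.846: |R|=1.88017 >1
  x=-1.756: |R|=1.71083 >1
  x=-1.356: |R|=1.11499 >1
So |R|<1 on (-1.2500, 0).

(-1.2500,0); λ=-12 ⇒ h* = (5/4)/12 = 0.1042.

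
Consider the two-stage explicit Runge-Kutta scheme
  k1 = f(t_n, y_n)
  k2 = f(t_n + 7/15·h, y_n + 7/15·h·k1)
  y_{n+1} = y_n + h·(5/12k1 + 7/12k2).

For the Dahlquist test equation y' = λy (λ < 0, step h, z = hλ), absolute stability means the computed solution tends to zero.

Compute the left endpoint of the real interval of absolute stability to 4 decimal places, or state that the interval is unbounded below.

Set f=λy, z=hλ:
  k1=λy_n ⇒ h·k1=z·y_n;  k2=λ(1+7/15z)y_n ⇒ h·k2=z(1+7/15z)y_n
  y_{n+1}/y_n = 1 + 5/12z + 7/12z(1+7/15z) = 1 + z + 49/180z²
  ⇒ R(z) = 1 + z + 49/180z².

Find x<0 with |R(x)|<1.
x=-0.92: |R|=0.3104
R=1: x+49/180x²=0 ⇒ x=−180/49=-3.6735; min R=1−1/(4·49/180)=0.0816>−1
Confirm numerically:
  x=-3.385: |R|=0.73418 <1
  x=-3.140: |R|=0.54400 <1
  x=-2.515: |R|=0.20687 <1
  x=-3.791: |R|=1.12129 >1
  x=-3.701: |R|=1.02774 >1
So |R|<1 on (-3.6735, 0).

left endpoint -3.6735.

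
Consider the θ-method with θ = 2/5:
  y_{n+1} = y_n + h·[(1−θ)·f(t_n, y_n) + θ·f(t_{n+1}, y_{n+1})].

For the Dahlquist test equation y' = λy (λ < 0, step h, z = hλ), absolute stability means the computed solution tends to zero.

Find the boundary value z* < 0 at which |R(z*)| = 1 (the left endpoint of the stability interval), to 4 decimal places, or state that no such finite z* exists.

With y'=λy (z=hλ):
  y_{n+1} = y_n + z·[3/5·y_n + 2/5·y_{n+1}] ⇒ (1 − 2/5z)y_{n+1} = (1 + 3/5z)y_n
  R(z) = (1 + 3/5z)/(1 − 2/5z).

Boundary: |R(x)|=1, x<0.
x=-0.99: |R|=0.2908
R=−1: 1+3/5x = −1+2/5x ⇒ -1/5x=2 ⇒ x=2/(-1/5)=-10.0000
Confirm numerically:
  x=-8.624: |R|=0.93815 <1
  x=-8.009: |R|=0.90527 <1
  x=-5.897: |R|=0.75569 <1
  x=-5.145: |R|=0.68247 <1
  x=-10.533: |R|=1.02045 >1
  x=-10.499: |R|=1.01919 >1
  x=-10.043: |R|=1.00171 >1
Stable set (-10.0000, 0).

left endpoint -10.0000.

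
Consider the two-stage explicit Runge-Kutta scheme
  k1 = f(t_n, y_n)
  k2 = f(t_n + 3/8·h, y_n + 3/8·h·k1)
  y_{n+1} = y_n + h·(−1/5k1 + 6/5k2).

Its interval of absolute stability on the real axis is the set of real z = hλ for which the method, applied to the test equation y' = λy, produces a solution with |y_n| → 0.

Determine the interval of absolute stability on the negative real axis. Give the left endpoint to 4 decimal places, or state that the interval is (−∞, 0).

z∈(-2.2222,0).

On y'=λy, z=hλ:
  k1=λy_n ⇒ h·k1=z·y_n;  k2=λ(1+3/8z)y_n ⇒ h·k2=z(1+3/8z)y_n
  y_{n+1}/y_n = 1 − 1/5z + 6/5z(1+3/8z) = 1 + z + 9/20z²
  R(z) = 1 + z + 9/20z².

Boundary: |R(x)|=1, x<0.
x=-0.62: |R|=0.5530
R=1: x+9/20x²=0 ⇒ x=−20/9=-2.2222; min R=1−1/(4·9/20)=0.4444>−1
Confirm numerically:
  x=-2.135: |R|=0.91620 <1
  x=-1.947: |R|=0.75886 <1
  x=-1.445: |R|=0.49461 <1
  x=-1.342: |R|=0.46843 <1
  x=-2.686: |R|=1.56057 >1
  x=-2.343: |R|=1.12734 >1
Interval (-2.2222, 0).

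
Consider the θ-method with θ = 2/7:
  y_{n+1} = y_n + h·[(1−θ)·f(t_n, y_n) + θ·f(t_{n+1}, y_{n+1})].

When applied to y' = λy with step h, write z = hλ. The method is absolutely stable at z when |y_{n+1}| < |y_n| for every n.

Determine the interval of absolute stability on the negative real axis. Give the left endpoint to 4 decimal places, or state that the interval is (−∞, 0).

z∈(-4.6667,0).

Set f=λy, z=hλ:
  y_{n+1} = y_n + z·[5/7·y_n + 2/7·y_{n+1}] ⇒ (1 − 2/7z)y_{n+1} = (1 + 5/7z)y_n
  ⇒ R(z) = (1 + 5/7z)/(1 − 2/7z).

Find x<0 with |R(x)|<1.
x=-1.1: |R|=0.1630
R=−1: 1+5/7x = −1+2/7x ⇒ -3/7x=2 ⇒ x=2/(-3/7)=-4.6667
Confirm numerically:
  x=-4.511: |R|=0.97085 <1
  x=-2.709: |R|=0.52706 <1
  x=-2.483: |R|=0.45253 <1
  x=-2.228: |R|=0.36138 <1
  x=-5.250: |R|=1.10000 >1
  x=-5.240: |R|=1.09840 >1
Interval (-4.6667, 0).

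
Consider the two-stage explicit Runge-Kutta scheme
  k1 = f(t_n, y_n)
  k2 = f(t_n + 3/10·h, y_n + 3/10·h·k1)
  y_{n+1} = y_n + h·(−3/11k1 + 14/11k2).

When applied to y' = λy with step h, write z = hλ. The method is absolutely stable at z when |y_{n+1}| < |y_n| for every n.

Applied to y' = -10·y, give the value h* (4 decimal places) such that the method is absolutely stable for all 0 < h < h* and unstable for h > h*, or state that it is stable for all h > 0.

Test eqn y'=λy, z=hλ:
  k1=λy_n ⇒ h·k1=z·y_n;  k2=λ(1+3/10z)y_n ⇒ h·k2=z(1+3/10z)y_n
  y_{n+1}/y_n = 1 − 3/11z + 14/11z(1+3/10z) = 1 + z + 21/55z²
  R(z) = 1 + z + 21/55z².

Solve |R(x)|<1 on ℝ⁻.
x=-1.75: |R|=0.4193
R=1: x+21/55x²=0 ⇒ x=−55/21=-2.6190; min R=1−1/(4·21/55)=0.3452>−1
Confirm numerically:
  x=-2.479: |R|=0.86744 <1
  x=-1.569: |R|=0.37095 <1
  x=-1.064: |R|=0.36825 <1
  x=-2.770: |R|=1.15965 >1
  x=-2.642: |R|=1.02315 >1
Stable set (-2.6190, 0).

(-2.6190,0); λ=-10 ⇒ h* = (55/21)/10 = 0.2619.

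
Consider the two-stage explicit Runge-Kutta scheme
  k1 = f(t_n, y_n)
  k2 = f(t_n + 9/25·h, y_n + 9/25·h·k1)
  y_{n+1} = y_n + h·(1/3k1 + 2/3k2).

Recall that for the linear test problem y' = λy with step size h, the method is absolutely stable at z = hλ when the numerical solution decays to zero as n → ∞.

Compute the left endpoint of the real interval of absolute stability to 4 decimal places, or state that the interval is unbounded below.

Set f=λy, z=hλ:
  k1=λy_n ⇒ h·k1=z·y_n;  k2=λ(1+9/25z)y_n ⇒ h·k2=z(1+9/25z)y_n
  y_{n+1}/y_n = 1 + 1/3z + 2/3z(1+9/25z) = 1 + z + 6/25z²
  Hence R(z) = 1 + z + 6/25z².

Need |R(x)|<1, x<0.
x=-0.47: |R|=0.5830
R=1: x+6/25x²=0 ⇒ x=−25/6=-4.1667; min R=1−1/(4·6/25)=-0.0417>−1
Confirm numerically:
  x=-3.950: |R|=0.79460 <1
  x=-3.911: |R|=0.76002 <1
  x=-2.793: |R|=0.07920 <1
  x=-1.730: |R|=0.01170 <1
  x=-4.421: |R|=1.26986 >1
  x=-4.308: |R|=1.14613 >1
Interval (-4.1667, 0).

left endpoint -4.1667.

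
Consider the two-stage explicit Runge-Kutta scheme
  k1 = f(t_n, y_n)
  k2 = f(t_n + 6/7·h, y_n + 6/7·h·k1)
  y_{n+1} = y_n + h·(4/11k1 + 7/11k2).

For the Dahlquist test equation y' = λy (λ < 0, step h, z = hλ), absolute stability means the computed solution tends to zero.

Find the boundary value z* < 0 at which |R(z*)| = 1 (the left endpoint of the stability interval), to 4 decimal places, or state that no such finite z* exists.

Test eqn y'=λy, z=hλ:
  k1=λy_n ⇒ h·k1=z·y_n;  k2=λ(1+6/7z)y_n ⇒ h·k2=z(1+6/7z)y_n
  y_{n+1}/y_n = 1 + 4/11z + 7/11z(1+6/7z) = 1 + z + 6/11z²
  R(z) = 1 + z + 6/11z².

Find x<0 with |R(x)|<1.
x=-0.72: |R|=0.5628
R=1: x+6/11x²=0 ⇒ x=−11/6=-1.8333; min R=1−1/(4·6/11)=0.5417>−1
Confirm numerically:
  x=-1.811: |R|=0.97794 <1
  x=-1.778: |R|=0.94634 <1
  x=-1.058: |R|=0.55256 <1
  x=-2.403: |R|=1.74668 >1
  x=-2.136: |R|=1.35263 >1
Stable set (-1.8333, 0).

z* = -1.8333.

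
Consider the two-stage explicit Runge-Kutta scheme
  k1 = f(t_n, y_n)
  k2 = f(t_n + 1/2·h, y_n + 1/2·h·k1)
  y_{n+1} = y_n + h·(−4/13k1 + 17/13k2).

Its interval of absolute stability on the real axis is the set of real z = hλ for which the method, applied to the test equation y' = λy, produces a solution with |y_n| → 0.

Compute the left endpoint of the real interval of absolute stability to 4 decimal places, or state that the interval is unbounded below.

left endpoint -1.5294.

Test eqn y'=λy, z=hλ:
  k1=λy_n ⇒ h·k1=z·y_n;  k2=λ(1+1/2z)y_n ⇒ h·k2=z(1+1/2z)y_n
  y_{n+1}/y_n = 1 − 4/13z + 17/13z(1+1/2z) = 1 + z + 17/26z²
  Hence R(z) = 1 + z + 17/26z².

Boundary: |R(x)|=1, x<0.
x=-0.76: |R|=0.6177
R=1: x+17/26x²=0 ⇒ x=−26/17=-1.5294; min R=1−1/(4·17/26)=0.6176>−1
Confirm numerically:
  x=-1.352: |R|=0.84317 <1
  x=-1.167: |R|=0.72347 <1
  x=-0.953: |R|=0.64083 <1
  x=-0.900: |R|=0.62962 <1
  x=-2.040: |R|=1.68105 >1
  x=-1.636: |R|=1.11402 >1
Interval (-1.5294, 0).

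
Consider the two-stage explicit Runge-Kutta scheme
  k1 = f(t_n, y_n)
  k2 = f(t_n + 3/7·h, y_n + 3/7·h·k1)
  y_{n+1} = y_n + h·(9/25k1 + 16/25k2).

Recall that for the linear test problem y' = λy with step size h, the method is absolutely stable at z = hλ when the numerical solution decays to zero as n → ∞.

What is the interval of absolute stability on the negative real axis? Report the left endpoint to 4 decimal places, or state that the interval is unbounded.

z∈(-3.6458,0).

With y'=λy (z=hλ):
  k1=λy_n ⇒ h·k1=z·y_n;  k2=λ(1+3/7z)y_n ⇒ h·k2=z(1+3/7z)y_n
  y_{n+1}/y_n = 1 + 9/25z + 16/25z(1+3/7z) = 1 + z + 48/175z²
  Hence R(z) = 1 + z + 48/175z².

Need |R(x)|<1, x<0.
x=-1.08: |R|=0.2399
R=1: x+48/175x²=0 ⇒ x=−175/48=-3.6458; min R=1−1/(4·48/175)=0.0885>−1
Confirm numerically:
  x=-3.237: |R|=0.63701 <1
  x=-3.210: |R|=0.61627 <1
  x=-3.068: |R|=0.51375 <1
  x=-2.240: |R|=0.13626 <1
  x=-4.188: |R|=1.62279 >1
  x=-3.953: |R|=1.33305 >1
  x=-3.738: |R|=1.09450 >1
So |R|<1 on (-3.6458, 0).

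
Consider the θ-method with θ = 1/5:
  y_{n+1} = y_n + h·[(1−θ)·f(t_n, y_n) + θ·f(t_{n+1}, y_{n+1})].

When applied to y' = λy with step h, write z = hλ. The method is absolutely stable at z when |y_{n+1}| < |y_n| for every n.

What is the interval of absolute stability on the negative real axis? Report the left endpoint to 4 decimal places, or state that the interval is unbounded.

With y'=λy (z=hλ):
  y_{n+1} = y_n + z·[4/5·y_n + 1/5·y_{n+1}] ⇒ (1 − 1/5z)y_{n+1} = (1 + 4/5z)y_n
  ⇒ R(z) = (1 + 4/5z)/(1 − 1/5z).

Need |R(x)|<1, x<0.
x=-0.31: |R|=0.7081
R=−1: 1+4/5x = −1+1/5x ⇒ -3/5x=2 ⇒ x=2/(-3/5)=-3.3333
Confirm numerically:
  x=-3.138: |R|=0.92799 <1
  x=-3.093: |R|=0.91091 <1
  x=-2.912: |R|=0.84024 <1
  x=-1.404: |R|=0.09619 <1
  x=-3.842: |R|=1.17259 >1
  x=-3.425: |R|=1.03264 >1
  x=-3.410: |R|=1.02735 >1
Stable set (-3.3333, 0).

z∈(-3.3333,0).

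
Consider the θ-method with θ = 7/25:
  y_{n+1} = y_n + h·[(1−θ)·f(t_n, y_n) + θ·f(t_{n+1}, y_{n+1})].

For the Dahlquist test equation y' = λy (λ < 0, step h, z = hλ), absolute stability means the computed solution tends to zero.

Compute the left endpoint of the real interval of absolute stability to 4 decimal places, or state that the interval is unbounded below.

left endpoint -4.5455.

Test eqn y'=λy, z=hλ:
  y_{n+1} = y_n + z·[18/25·y_n + 7/25·y_{n+1}] ⇒ (1 − 7/25z)y_{n+1} = (1 + 18/25z)y_n
  Hence R(z) = (1 + 18/25z)/(1 − 7/25z).

Solve |R(x)|<1 on ℝ⁻.
x=-1.34: |R|=0.0256
R=−1: 1+18/25x = −1+7/25x ⇒ -11/25x=2 ⇒ x=2/(-11/25)=-4.5455
Confirm numerically:
  x=-3.798: |R|=0.84062 <1
  x=-3.718: |R|=0.82162 <1
  x=-3.615: |R|=0.79654 <1
  x=-3.140: |R|=0.67092 <1
  x=-5.118: |R|=1.10354 >1
  x=-5.087: |R|=1.09829 >1
  x=-5.054: |R|=1.09265 >1
So |R|<1 on (-4.5455, 0).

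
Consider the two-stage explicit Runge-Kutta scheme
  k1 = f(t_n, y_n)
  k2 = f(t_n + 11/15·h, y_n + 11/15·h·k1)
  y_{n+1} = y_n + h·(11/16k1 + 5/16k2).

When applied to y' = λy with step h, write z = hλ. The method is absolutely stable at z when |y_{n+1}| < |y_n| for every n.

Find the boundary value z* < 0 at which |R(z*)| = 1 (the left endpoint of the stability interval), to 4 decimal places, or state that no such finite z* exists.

Test eqn y'=λy, z=hλ:
  k1=λy_n ⇒ h·k1=z·y_n;  k2=λ(1+11/15z)y_n ⇒ h·k2=z(1+11/15z)y_n
  y_{n+1}/y_n = 1 + 11/16z + 5/16z(1+11/15z) = 1 + z + 11/48z²
  R(z) = 1 + z + 11/48z².

Solve |R(x)|<1 on ℝ⁻.
x=-0.66: |R|=0.4398
R=1: x+11/48x²=0 ⇒ x=−48/11=-4.3636; min R=1−1/(4·11/48)=-0.0909>−1
Confirm numerically:
  x=-3.610: |R|=0.37652 <1
  x=-3.601: |R|=0.37065 <1
  x=-2.120: |R|=0.09003 <1
  x=-4.954: |R|=1.67023 >1
  x=-4.789: |R|=1.46683 >1
  x=-4.638: |R|=1.29161 >1
Interval (-4.3636, 0).

z* = -4.3636.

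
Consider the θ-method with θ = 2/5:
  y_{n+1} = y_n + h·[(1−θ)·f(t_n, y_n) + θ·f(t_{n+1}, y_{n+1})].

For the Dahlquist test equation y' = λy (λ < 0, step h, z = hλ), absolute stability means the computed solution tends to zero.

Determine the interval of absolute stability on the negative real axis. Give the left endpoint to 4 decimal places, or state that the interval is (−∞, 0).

On y'=λy, z=hλ:
  y_{n+1} = y_n + z·[3/5·y_n + 2/5·y_{n+1}] ⇒ (1 − 2/5z)y_{n+1} = (1 + 3/5z)y_n
  Hence R(z) = (1 + 3/5z)/(1 − 2/5z).

Find x<0 with |R(x)|<1.
x=-0.51: |R|=0.5764
R=−1: 1+3/5x = −1+2/5x ⇒ -1/5x=2 ⇒ x=2/(-1/5)=-10.0000
Confirm numerically:
  x=-8.619: |R|=0.93790 <1
  x=-6.803: |R|=0.82817 <1
  x=-6.444: |R|=0.80121 <1
  x=-10.345: |R|=1.01343 >1
  x=-10.120: |R|=1.00475 >1
Interval (-10.0000, 0).

(-10.0000, 0).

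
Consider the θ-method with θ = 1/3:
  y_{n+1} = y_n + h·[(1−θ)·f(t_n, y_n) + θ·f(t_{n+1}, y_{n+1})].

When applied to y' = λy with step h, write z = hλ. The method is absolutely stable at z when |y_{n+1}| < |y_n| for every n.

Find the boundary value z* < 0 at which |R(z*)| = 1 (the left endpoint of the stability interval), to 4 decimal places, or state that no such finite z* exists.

On y'=λy, z=hλ:
  y_{n+1} = y_n + z·[2/3·y_n + 1/3·y_{n+1}] ⇒ (1 − 1/3z)y_{n+1} = (1 + 2/3z)y_n
  Hence R(z) = (1 + 2/3z)/(1 − 1/3z).

Boundary: |R(x)|=1, x<0.
x=-1.75: |R|=0.1053
R=−1: 1+2/3x = −1+1/3x ⇒ -1/3x=2 ⇒ x=2/(-1/3)=-6.0000
Confirm numerically:
  x=-5.777: |R|=0.97459 <1
  x=-2.767: |R|=0.43940 <1
  x=-2.589: |R|=0.38969 <1
  x=-6.562: |R|=1.05877 >1
  x=-6.338: |R|=1.03620 >1
So |R|<1 on (-6.0000, 0).

z* = -6.0000.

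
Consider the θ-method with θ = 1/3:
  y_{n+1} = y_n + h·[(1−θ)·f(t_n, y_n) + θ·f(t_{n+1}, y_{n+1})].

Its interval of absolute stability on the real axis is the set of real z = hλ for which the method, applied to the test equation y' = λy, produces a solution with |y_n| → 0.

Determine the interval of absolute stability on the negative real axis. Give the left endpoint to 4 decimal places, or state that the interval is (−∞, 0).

(-6.0000, 0).

Test eqn y'=λy, z=hλ:
  y_{n+1} = y_n + z·[2/3·y_n + 1/3·y_{n+1}] ⇒ (1 − 1/3z)y_{n+1} = (1 + 2/3z)y_n
  ⇒ R(z) = (1 + 2/3z)/(1 − 1/3z).

Boundary: |R(x)|=1, x<0.
x=-0.38: |R|=0.6627
R=−1: 1+2/3x = −1+1/3x ⇒ -1/3x=2 ⇒ x=2/(-1/3)=-6.0000
Confirm numerically:
  x=-5.633: |R|=0.95749 <1
  x=-5.171: |R|=0.89854 <1
  x=-3.408: |R|=0.59551 <1
  x=-6.372: |R|=1.03969 >1
  x=-6.047: |R|=1.00520 >1
Interval (-6.0000, 0).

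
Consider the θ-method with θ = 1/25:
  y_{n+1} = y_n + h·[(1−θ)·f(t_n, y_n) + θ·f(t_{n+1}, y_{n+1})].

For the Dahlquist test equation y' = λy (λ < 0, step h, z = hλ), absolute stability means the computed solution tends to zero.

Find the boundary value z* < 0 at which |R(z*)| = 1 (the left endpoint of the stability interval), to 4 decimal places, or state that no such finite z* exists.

z* = -2.1739.

With y'=λy (z=hλ):
  y_{n+1} = y_n + z·[24/25·y_n + 1/25·y_{n+1}] ⇒ (1 − 1/25z)y_{n+1} = (1 + 24/25z)y_n
  ⇒ R(z) = (1 + 24/25z)/(1 − 1/25z).

Solve |R(x)|<1 on ℝ⁻.
x=-1.7: |R|=0.5918
R=−1: 1+24/25x = −1+1/25x ⇒ -23/25x=2 ⇒ x=2/(-23/25)=-2.1739
Confirm numerically:
  x=-1.899: |R|=0.76494 <1
  x=-1.706: |R|=0.59702 <1
  x=-1.387: |R|=0.31409 <1
  x=-2.527: |R|=1.29502 >1
  x=-2.321: |R|=1.12382 >1
So |R|<1 on (-2.1739, 0).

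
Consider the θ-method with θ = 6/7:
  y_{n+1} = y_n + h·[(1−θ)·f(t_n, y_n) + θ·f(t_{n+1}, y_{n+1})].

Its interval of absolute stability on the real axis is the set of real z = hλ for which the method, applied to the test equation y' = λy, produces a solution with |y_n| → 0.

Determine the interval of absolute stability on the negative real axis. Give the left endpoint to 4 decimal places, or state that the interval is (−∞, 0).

unbounded; (−∞, 0).

Test eqn y'=λy, z=hλ:
  y_{n+1} = y_n + z·[1/7·y_n + 6/7·y_{n+1}] ⇒ (1 − 6/7z)y_{n+1} = (1 + 1/7z)y_n
  so R(z) = (1 + 1/7z)/(1 − 6/7z).

Need |R(x)|<1, x<0.
x=-0.74: |R|=0.5472
x=-2: |R|=0.2632
x=-10: |R|=0.0448
x=-100: |R|=0.1532
θ=6/7≥1/2 ⇒ |1+1/7x|<|1−6/7x| ∀x<0 ⇒ interval (−∞,0).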